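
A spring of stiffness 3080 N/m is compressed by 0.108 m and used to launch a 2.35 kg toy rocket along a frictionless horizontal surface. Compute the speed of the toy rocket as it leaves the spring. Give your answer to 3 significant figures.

The toy rocket leaves the spring when the spring is at natural length, so ½kx² = ½mv²
v = x√(k/m) = 0.108 × √(3080/2.35) = 3.910 m/s

v = 3.91 m/s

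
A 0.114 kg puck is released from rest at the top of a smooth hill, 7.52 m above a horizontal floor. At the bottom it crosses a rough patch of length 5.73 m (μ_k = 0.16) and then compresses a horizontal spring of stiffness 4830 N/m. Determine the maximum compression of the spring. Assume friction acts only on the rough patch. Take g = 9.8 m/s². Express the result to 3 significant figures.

Initial energy: E₁ = mgh = (0.114)(9.8)(7.52) = 8.4013 J
Friction removes W_f = μ_k mg d = (0.16)(0.114)(9.8)(5.73) = 1.024 J
Energy reaching the spring: E = 8.4013 − 1.024 = 7.3771 J
At max compression ½kx² = E ⇒ x = √(2E/k) = √(2 × 7.3771/4830) = 0.05527 m

x = 0.0553 m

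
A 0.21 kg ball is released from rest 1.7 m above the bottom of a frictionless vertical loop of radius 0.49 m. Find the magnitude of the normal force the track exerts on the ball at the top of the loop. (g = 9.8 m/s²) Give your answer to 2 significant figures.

N = 4.0 N

Energy from release to top (height 2r): mgh = ½mv_top² + mg(2r)
v_top² = 2g(h − 2r) = 2(9.8)(1.7 − 0.9800) = 14.112 m²/s²
At the top, both N and weight point toward the centre: N + mg = mv_top²/r
N = m(v_top²/r − g) = 0.21(14.112/0.49 − 9.8) = 3.990 N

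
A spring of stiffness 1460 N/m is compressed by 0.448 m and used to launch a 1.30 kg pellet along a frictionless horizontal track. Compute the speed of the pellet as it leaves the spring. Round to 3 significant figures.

v = 15.0 m/s

The pellet leaves the spring when the spring is at natural length, so ½kx² = ½mv²
v = x√(k/m) = 0.448 × √(1460/1.30) = 15.01 m/s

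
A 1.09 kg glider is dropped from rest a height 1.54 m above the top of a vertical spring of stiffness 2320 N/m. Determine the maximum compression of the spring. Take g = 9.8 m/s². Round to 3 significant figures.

x = 0.124 m

Take the reference level at the top of the uncompressed spring. At max compression the glider has fallen H + x and is momentarily at rest:
mg(H + x) = ½kx²
½(2320)x² − (1.09)(9.8)x − (1.09)(9.8)(1.54) = 0
1160x² − 10.68x − 16.45 = 0
x = [10.68 + √(114.1 + 76329)]/(2 × 1160) = 0.1238 m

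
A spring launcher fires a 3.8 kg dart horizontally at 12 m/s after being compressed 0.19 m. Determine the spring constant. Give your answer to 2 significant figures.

k = 15000 N/m

Spring PE at full compression equals KE at release: ½kx² = ½mv²
k = mv²/x² = (3.8)(12)²/(0.19)² = 15158 N/m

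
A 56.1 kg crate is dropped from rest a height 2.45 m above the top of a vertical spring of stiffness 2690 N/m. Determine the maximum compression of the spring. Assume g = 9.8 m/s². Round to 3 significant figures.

x = 1.23 m

Let x be the compression. The total drop is H + x, and the crate is instantaneously at rest at max compression, so energy conservation gives:
mg(H + x) = ½kx²
½(2690)x² − (56.1)(9.8)x − (56.1)(9.8)(2.45) = 0
1345x² − 549.8x − 1347 = 0
x = [549.8 + √(302258 + 7.2467e+06)]/(2 × 1345) = 1.226 m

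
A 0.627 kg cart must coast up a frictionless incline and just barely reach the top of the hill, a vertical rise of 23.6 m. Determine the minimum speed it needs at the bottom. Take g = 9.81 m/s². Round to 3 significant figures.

v = 21.5 m/s

At the top it is momentarily at rest, so all KE converts to PE: ½mv² = mgh
v = √(2gh) = √(2 × 9.81 × 23.6) = 21.52 m/s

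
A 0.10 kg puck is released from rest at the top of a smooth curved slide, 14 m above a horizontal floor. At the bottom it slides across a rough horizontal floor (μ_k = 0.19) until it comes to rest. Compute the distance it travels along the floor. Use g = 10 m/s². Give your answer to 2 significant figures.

Energy at the top = energy at the end + work done against friction:
At rest all PE has been dissipated by friction: mgh = μ_k m g d
d = h/μ_k = 14/0.19 = 73.68 m

d = 74 m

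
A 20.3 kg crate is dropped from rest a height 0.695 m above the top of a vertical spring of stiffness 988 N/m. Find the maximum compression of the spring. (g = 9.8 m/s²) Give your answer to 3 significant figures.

Measuring PE from the top of the relaxed spring, at max compression the crate has dropped H + x with zero KE, so:
mg(H + x) = ½kx²
½(988)x² − (20.3)(9.8)x − (20.3)(9.8)(0.695) = 0
494.0x² − 198.9x − 138.3 = 0
x = [198.9 + √(39577 + 273208)]/(2 × 494.0) = 0.7674 m

x = 0.767 m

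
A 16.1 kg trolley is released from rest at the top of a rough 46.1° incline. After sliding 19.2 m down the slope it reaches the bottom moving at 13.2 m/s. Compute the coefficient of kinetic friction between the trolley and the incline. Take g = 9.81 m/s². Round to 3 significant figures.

μ_k = 0.372

The energy dissipated by friction is the PE lost minus the KE gained:
mgL sinθ = 2185.0 J; ½mv² = 1402.6 J
W_f = 2185.0 − 1402.6 = 782.4 J
μ_k = W_f/(mg cosθ · L) = 782.4/(109.5 × 19.2) = 0.3721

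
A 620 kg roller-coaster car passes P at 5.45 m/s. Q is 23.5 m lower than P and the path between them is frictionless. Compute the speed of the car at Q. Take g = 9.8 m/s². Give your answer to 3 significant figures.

Equating total energy at the two states: ½mv₀² + mgh = ½mv²
v² = v₀² + 2gh = (5.45)² + 2(9.8)(23.5) = 490.30
v = √490.30 = 22.14 m/s

v = 22.1 m/s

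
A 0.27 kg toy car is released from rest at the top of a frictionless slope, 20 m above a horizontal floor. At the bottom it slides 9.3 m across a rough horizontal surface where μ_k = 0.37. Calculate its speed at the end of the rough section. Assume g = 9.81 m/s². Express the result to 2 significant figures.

Energy at the top = energy at the end + work done against friction:
mgh = ½mv² + μ_k m g d
W_f = μ_k mg d = (0.37)(0.27)(9.81)(9.3) = 9.114 J
½mv² = mgh − W_f = 52.974 − 9.114 = 43.860 J
v = √(2 × 43.860/0.27) = 18.02 m/s

v = 18 m/s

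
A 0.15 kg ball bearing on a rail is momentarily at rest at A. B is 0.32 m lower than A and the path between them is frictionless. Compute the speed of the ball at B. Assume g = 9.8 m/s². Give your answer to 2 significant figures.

Energy conservation between the two points: mgh = ½mv²
The mass cancels from both sides.
v = √(2gh) = √(2 × 9.8 × 0.32) = √6.2720 = 2.504 m/s

v = 2.5 m/s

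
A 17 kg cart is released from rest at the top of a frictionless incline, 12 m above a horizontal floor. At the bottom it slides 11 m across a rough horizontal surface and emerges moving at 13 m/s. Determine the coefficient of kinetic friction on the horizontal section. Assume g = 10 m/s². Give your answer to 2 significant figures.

Applying the work–energy principle:
mgh = ½mv² + μ_k m g d
mgh = 2040.0 J; ½mv² = 1436.5 J
W_f = 2040.0 − 1436.5 = 603.5 J
μ_k = W_f/(mg·d) = 603.5/(170.0 × 11) = 0.3227

μ_k = 0.32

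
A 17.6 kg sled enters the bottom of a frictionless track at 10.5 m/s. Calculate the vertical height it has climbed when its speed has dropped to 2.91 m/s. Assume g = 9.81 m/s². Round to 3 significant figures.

Energy balance between the two points: ½mv₁² = ½mv₂² + mgh
h = (v₁² − v₂²)/(2g) = (10.5² − 2.91²)/(2 × 9.81) = 5.188 m

h = 5.19 m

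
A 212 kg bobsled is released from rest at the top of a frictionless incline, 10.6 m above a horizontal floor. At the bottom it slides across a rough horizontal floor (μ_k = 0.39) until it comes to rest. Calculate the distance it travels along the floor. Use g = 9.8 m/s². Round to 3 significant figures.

Energy at the top = energy at the end + work done against friction:
At rest all PE has been dissipated by friction: mgh = μ_k m g d
d = h/μ_k = 10.6/0.39 = 27.18 m

d = 27.2 m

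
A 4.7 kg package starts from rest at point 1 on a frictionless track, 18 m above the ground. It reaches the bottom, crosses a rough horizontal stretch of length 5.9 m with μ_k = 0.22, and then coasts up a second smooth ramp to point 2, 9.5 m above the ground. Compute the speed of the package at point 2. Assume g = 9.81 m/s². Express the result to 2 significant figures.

Energy at 1: mgh₁ = (4.7)(9.81)(18) = 829.93 J
Friction loss: W_f = μ_k mg d = 59.85 J
At 2: ½mv² + mgh₂ = mgh₁ − W_f
½mv² = 829.93 − 59.85 − 438.02 = 332.06 J
v = √(2 × 332.06/4.7) = 11.89 m/s

v = 12 m/s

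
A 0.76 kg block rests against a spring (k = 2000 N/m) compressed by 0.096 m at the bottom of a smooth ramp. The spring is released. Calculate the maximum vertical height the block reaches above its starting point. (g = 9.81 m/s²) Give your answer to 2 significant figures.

Energy conservation from release to the highest point: ½kx² = mgh
h = kx²/(2mg) = (2000)(0.096)²/(2 × 0.76 × 9.81) = 1.236 m

h = 1.2 m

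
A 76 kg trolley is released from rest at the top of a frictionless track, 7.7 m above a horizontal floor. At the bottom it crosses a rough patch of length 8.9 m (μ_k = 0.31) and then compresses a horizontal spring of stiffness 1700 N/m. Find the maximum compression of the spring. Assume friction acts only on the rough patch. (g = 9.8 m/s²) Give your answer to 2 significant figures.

Initial energy: E₁ = mgh = (76)(9.8)(7.7) = 5735.0 J
Friction removes W_f = μ_k mg d = (0.31)(76)(9.8)(8.9) = 2055 J
Energy reaching the spring: E = 5735.0 − 2055 = 3680.1 J
At max compression ½kx² = E ⇒ x = √(2E/k) = √(2 × 3680.1/1700) = 2.081 m

x = 2.1 m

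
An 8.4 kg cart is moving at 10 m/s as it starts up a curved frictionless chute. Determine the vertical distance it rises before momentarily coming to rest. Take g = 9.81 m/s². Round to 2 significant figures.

h = 5.1 m

By energy conservation, ½mv² = mgh
h = v²/(2g) = 10²/(2 × 9.81) = 5.097 m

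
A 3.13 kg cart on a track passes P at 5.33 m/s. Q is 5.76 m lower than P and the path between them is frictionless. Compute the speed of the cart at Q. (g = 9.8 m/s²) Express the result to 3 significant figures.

Mechanical energy is conserved (no friction): ½mv₀² + mgh = ½mv²
v² = v₀² + 2gh = (5.33)² + 2(9.8)(5.76) = 141.30
v = √141.30 = 11.89 m/s

v = 11.9 m/s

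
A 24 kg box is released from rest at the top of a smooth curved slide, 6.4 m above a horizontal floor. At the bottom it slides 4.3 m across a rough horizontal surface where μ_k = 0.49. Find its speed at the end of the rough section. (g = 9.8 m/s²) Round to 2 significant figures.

Energy bookkeeping (friction removes W_f = μ_k N d):
mgh = ½mv² + μ_k m g d
W_f = μ_k mg d = (0.49)(24)(9.8)(4.3) = 495.6 J
½mv² = mgh − W_f = 1505.3 − 495.6 = 1009.7 J
v = √(2 × 1009.7/24) = 9.173 m/s

v = 9.2 m/s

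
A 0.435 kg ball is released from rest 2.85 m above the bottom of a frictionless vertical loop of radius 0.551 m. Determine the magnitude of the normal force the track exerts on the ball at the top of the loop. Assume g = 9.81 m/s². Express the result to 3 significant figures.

N = 22.8 N

Energy from release to top (height 2r): mgh = ½mv_top² + mg(2r)
v_top² = 2g(h − 2r) = 2(9.81)(2.85 − 1.102) = 34.296 m²/s²
At the top, both N and weight point toward the centre: N + mg = mv_top²/r
N = m(v_top²/r − g) = 0.435(34.296/0.551 − 9.81) = 22.81 N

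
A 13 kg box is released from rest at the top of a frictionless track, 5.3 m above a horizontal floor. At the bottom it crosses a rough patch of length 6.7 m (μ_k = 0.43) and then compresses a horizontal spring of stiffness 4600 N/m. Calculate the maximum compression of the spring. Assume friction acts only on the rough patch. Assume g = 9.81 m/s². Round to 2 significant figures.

x = 0.37 m

Initial energy: E₁ = mgh = (13)(9.81)(5.3) = 675.91 J
Friction removes W_f = μ_k mg d = (0.43)(13)(9.81)(6.7) = 367.4 J
Energy reaching the spring: E = 675.91 − 367.4 = 308.50 J
At max compression ½kx² = E ⇒ x = √(2E/k) = √(2 × 308.50/4600) = 0.3662 m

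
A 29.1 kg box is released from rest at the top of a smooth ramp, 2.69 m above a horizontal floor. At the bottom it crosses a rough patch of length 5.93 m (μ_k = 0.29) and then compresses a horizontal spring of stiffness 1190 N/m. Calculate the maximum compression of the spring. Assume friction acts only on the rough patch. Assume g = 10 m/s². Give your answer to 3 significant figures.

x = 0.689 m

Initial energy: E₁ = mgh = (29.1)(10)(2.69) = 782.79 J
Friction removes W_f = μ_k mg d = (0.29)(29.1)(10)(5.93) = 500.4 J
Energy reaching the spring: E = 782.79 − 500.4 = 282.36 J
At max compression ½kx² = E ⇒ x = √(2E/k) = √(2 × 282.36/1190) = 0.6889 m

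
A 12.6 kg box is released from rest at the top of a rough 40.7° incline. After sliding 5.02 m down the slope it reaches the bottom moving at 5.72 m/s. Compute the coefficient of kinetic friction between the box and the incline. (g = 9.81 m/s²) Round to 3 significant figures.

Energy balance down the incline: mg L sinθ − ½mv² = μ_k (mg cosθ) L
mgL sinθ = 404.63 J; ½mv² = 206.13 J
W_f = 404.63 − 206.13 = 198.5 J
μ_k = W_f/(mg cosθ · L) = 198.5/(93.71 × 5.02) = 0.4220

μ_k = 0.422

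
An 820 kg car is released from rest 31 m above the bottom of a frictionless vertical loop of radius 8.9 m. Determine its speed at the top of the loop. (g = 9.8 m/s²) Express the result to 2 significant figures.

Energy conservation: mgh = ½mv_top² + mg(2r)
v_top² = 2g(h − 2r) = 2(9.8)(31 − 17.80) = 258.7
v_top = 16.08 m/s

v = 16 m/s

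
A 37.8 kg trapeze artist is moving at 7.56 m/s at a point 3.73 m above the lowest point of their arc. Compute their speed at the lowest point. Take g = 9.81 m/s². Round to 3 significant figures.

Mechanical energy is conserved (no friction): ½mv₀² + mgh = ½mv²
v² = v₀² + 2gh = (7.56)² + 2(9.81)(3.73) = 130.34
v = √130.34 = 11.42 m/s

v = 11.4 m/s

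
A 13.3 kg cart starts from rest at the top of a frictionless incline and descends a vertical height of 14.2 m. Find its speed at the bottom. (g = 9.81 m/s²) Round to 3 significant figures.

v = 16.7 m/s

Mechanical energy is conserved (no friction): mgh = ½mv²
v = √(2gh) = √(2 × 9.81 × 14.2) = √278.60 = 16.69 m/s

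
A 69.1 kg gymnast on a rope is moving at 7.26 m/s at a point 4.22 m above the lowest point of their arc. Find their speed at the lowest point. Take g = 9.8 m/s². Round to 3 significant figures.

v = 11.6 m/s

Equating total energy at the two states: ½mv₀² + mgh = ½mv²
v² = v₀² + 2gh = (7.26)² + 2(9.8)(4.22) = 135.42
v = √135.42 = 11.64 m/s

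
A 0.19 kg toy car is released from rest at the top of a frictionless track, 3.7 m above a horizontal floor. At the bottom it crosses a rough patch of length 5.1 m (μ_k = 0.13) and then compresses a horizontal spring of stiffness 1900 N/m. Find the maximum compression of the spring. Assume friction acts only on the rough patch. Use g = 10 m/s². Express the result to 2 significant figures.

x = 0.078 m

Initial energy: E₁ = mgh = (0.19)(10)(3.7) = 7.0300 J
Friction removes W_f = μ_k mg d = (0.13)(0.19)(10)(5.1) = 1.260 J
Energy reaching the spring: E = 7.0300 − 1.260 = 5.7703 J
At max compression ½kx² = E ⇒ x = √(2E/k) = √(2 × 5.7703/1900) = 0.07794 m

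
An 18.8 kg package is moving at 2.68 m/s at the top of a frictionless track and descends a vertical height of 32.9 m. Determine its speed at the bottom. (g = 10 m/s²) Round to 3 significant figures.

Mechanical energy is conserved (no friction): ½mv₀² + mgh = ½mv²
The mass cancels from both sides.
v² = v₀² + 2gh = (2.68)² + 2(10)(32.9) = 665.18
v = √665.18 = 25.79 m/s

v = 25.8 m/s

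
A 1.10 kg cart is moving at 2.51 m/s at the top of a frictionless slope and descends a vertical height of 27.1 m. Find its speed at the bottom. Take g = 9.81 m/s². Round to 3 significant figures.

Mechanical energy is conserved (no friction): ½mv₀² + mgh = ½mv²
v² = v₀² + 2gh = (2.51)² + 2(9.81)(27.1) = 538.00
v = √538.00 = 23.19 m/s

v = 23.2 m/s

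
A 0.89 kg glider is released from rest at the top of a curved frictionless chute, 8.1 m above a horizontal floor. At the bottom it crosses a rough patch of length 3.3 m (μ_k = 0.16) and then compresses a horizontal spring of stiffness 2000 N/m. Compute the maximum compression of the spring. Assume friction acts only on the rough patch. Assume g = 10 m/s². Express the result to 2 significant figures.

x = 0.26 m

Initial energy: E₁ = mgh = (0.89)(10)(8.1) = 72.090 J
Friction removes W_f = μ_k mg d = (0.16)(0.89)(10)(3.3) = 4.699 J
Energy reaching the spring: E = 72.090 − 4.699 = 67.391 J
At max compression ½kx² = E ⇒ x = √(2E/k) = √(2 × 67.391/2000) = 0.2596 m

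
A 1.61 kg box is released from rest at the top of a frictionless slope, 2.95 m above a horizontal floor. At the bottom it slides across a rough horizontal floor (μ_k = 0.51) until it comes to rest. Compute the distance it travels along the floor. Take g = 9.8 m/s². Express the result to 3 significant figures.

Energy at the top = energy at the end + work done against friction:
At rest all PE has been dissipated by friction: mgh = μ_k m g d
d = h/μ_k = 2.95/0.51 = 5.784 m

d = 5.78 m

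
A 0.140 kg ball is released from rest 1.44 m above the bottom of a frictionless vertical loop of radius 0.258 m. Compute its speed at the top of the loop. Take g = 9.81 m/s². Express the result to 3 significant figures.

v = 4.26 m/s

Energy conservation: mgh = ½mv_top² + mg(2r)
v_top² = 2g(h − 2r) = 2(9.81)(1.44 − 0.5160) = 18.13
v_top = 4.258 m/s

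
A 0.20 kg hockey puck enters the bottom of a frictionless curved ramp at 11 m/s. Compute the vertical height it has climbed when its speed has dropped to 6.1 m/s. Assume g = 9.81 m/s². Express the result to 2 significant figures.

Conservation of energy: ½mv₁² = ½mv₂² + mgh
h = (v₁² − v₂²)/(2g) = (11² − 6.1²)/(2 × 9.81) = 4.271 m

h = 4.3 m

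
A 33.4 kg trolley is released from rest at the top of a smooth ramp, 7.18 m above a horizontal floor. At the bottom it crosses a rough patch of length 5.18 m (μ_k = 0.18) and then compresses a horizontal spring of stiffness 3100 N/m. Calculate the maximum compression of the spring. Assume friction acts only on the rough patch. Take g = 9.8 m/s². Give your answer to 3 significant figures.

x = 1.15 m

Initial energy: E₁ = mgh = (33.4)(9.8)(7.18) = 2350.2 J
Friction removes W_f = μ_k mg d = (0.18)(33.4)(9.8)(5.18) = 305.2 J
Energy reaching the spring: E = 2350.2 − 305.2 = 2045.0 J
At max compression ½kx² = E ⇒ x = √(2E/k) = √(2 × 2045.0/3100) = 1.149 m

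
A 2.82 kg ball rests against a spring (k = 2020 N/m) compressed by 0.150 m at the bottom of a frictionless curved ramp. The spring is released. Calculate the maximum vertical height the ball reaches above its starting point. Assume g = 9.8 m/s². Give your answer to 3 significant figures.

h = 0.822 m

At maximum height the ball is at rest, so ½kx² = mgh
h = kx²/(2mg) = (2020)(0.150)²/(2 × 2.82 × 9.8) = 0.8223 m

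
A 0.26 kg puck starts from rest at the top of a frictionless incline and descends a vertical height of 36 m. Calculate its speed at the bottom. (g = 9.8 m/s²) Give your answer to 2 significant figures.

v = 27 m/s

Mechanical energy is conserved (no friction): mgh = ½mv²
The mass cancels from both sides.
v = √(2gh) = √(2 × 9.8 × 36) = √705.60 = 26.56 m/s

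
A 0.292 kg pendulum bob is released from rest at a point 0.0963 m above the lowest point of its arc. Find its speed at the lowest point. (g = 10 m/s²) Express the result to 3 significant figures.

Mechanical energy is conserved (no friction): mgh = ½mv²
The mass cancels from both sides.
v = √(2gh) = √(2 × 10 × 0.0963) = √1.9260 = 1.388 m/s

v = 1.39 m/s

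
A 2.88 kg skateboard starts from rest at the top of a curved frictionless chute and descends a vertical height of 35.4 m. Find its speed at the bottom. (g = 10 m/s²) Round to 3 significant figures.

Energy conservation between the two points: mgh = ½mv²
v = √(2gh) = √(2 × 10 × 35.4) = √708.00 = 26.61 m/s

v = 26.6 m/s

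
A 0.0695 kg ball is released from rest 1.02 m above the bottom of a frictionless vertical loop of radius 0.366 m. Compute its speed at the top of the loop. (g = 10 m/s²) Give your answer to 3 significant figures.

Energy conservation: mgh = ½mv_top² + mg(2r)
v_top² = 2g(h − 2r) = 2(10)(1.02 − 0.7320) = 5.760
v_top = 2.400 m/s

v = 2.40 m/s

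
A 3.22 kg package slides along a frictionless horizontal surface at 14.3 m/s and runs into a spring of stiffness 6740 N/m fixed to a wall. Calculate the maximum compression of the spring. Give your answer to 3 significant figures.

x = 0.313 m

All KE is stored as spring PE at maximum compression: ½mv² = ½kx²
x = v√(m/k) = 14.3 × √(3.22/6740) = 0.3126 m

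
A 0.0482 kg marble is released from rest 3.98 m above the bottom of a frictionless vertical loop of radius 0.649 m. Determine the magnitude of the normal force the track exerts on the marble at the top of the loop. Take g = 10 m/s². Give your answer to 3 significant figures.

Energy from release to top (height 2r): mgh = ½mv_top² + mg(2r)
v_top² = 2g(h − 2r) = 2(10)(3.98 − 1.298) = 53.640 m²/s²
At the top, both N and weight point toward the centre: N + mg = mv_top²/r
N = m(v_top²/r − g) = 0.0482(53.640/0.649 − 10) = 3.502 N

N = 3.50 N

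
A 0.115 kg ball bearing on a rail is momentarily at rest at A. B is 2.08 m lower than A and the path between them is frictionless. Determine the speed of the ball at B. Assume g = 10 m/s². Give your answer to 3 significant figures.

Energy conservation between the two points: mgh = ½mv²
v = √(2gh) = √(2 × 10 × 2.08) = √41.600 = 6.450 m/s

v = 6.45 m/s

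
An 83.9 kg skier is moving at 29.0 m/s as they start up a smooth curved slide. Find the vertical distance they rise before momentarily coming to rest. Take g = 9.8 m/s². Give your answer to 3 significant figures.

h = 42.9 m

By energy conservation, ½mv² = mgh
h = v²/(2g) = 29.0²/(2 × 9.8) = 42.91 m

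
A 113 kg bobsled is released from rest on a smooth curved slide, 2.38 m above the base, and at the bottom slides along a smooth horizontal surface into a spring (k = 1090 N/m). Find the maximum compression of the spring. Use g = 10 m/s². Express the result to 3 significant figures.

Gravitational PE at the top equals spring PE at max compression: mgh = ½kx²
x = √(2mgh/k) = √(2 × 113 × 10 × 2.38 / 1090) = 2.221 m

x = 2.22 m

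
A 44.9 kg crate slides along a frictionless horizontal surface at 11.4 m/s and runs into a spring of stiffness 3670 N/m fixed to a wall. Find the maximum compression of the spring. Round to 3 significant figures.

Conservation of energy between contact and max compression: ½mv² = ½kx²
x = v√(m/k) = 11.4 × √(44.9/3670) = 1.261 m

x = 1.26 m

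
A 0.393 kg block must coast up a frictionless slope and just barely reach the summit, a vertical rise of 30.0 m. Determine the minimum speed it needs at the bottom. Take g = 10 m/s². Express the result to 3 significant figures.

v = 24.5 m/s

At the top it is momentarily at rest, so all KE converts to PE: ½mv² = mgh
v = √(2gh) = √(2 × 10 × 30.0) = 24.49 m/s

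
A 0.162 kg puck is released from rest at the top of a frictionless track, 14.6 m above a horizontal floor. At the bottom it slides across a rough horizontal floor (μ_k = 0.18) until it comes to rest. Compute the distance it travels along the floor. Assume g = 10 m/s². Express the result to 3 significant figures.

Applying the work–energy principle:
At rest all PE has been dissipated by friction: mgh = μ_k m g d
d = h/μ_k = 14.6/0.18 = 81.11 m

d = 81.1 m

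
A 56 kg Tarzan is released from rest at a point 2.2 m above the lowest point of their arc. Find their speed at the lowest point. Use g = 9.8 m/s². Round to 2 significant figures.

Energy conservation between the two points: mgh = ½mv²
The mass cancels from both sides.
v = √(2gh) = √(2 × 9.8 × 2.2) = √43.120 = 6.567 m/s

v = 6.6 m/s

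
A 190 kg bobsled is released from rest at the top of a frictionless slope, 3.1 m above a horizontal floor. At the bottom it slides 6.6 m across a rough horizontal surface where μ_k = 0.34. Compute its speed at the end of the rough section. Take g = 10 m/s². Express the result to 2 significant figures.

Energy at the top = energy at the end + work done against friction:
mgh = ½mv² + μ_k m g d
W_f = μ_k mg d = (0.34)(190)(10)(6.6) = 4264 J
½mv² = mgh − W_f = 5890.0 − 4264 = 1626.4 J
v = √(2 × 1626.4/190) = 4.138 m/s

v = 4.1 m/s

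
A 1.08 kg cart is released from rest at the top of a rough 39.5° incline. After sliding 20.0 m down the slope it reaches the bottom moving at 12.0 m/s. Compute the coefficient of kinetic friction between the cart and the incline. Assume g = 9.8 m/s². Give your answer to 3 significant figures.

Energy balance down the incline: mg L sinθ − ½mv² = μ_k (mg cosθ) L
mgL sinθ = 134.65 J; ½mv² = 77.760 J
W_f = 134.65 − 77.760 = 56.89 J
μ_k = W_f/(mg cosθ · L) = 56.89/(8.167 × 20.0) = 0.3483

μ_k = 0.348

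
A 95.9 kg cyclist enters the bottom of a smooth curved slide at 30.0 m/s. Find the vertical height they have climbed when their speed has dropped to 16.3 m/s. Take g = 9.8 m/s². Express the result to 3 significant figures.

Conservation of energy: ½mv₁² = ½mv₂² + mgh
h = (v₁² − v₂²)/(2g) = (30.0² − 16.3²)/(2 × 9.8) = 32.36 m

h = 32.4 m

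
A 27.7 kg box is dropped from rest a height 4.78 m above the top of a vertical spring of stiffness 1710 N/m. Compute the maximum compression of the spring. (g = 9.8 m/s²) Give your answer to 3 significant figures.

Take the reference level at the top of the uncompressed spring. At max compression the box has fallen H + x and is momentarily at rest:
mg(H + x) = ½kx²
½(1710)x² − (27.7)(9.8)x − (27.7)(9.8)(4.78) = 0
855.0x² − 271.5x − 1298 = 0
x = [271.5 + √(73691 + 4.4377e+06)]/(2 × 855.0) = 1.401 m

x = 1.40 m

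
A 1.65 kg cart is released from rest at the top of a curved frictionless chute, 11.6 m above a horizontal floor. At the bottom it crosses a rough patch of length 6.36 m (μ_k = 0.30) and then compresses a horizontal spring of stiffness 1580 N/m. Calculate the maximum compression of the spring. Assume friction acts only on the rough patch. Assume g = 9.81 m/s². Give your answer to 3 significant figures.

Initial energy: E₁ = mgh = (1.65)(9.81)(11.6) = 187.76 J
Friction removes W_f = μ_k mg d = (0.30)(1.65)(9.81)(6.36) = 30.88 J
Energy reaching the spring: E = 187.76 − 30.88 = 156.88 J
At max compression ½kx² = E ⇒ x = √(2E/k) = √(2 × 156.88/1580) = 0.4456 m

x = 0.446 m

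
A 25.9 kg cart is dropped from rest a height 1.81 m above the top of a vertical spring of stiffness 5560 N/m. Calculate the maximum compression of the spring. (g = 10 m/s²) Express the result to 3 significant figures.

x = 0.460 m

Measuring PE from the top of the relaxed spring, at max compression the cart has dropped H + x with zero KE, so:
mg(H + x) = ½kx²
½(5560)x² − (25.9)(10)x − (25.9)(10)(1.81) = 0
2780x² − 259.0x − 468.8 = 0
x = [259.0 + √(67081 + 5.2129e+06)]/(2 × 2780) = 0.4599 m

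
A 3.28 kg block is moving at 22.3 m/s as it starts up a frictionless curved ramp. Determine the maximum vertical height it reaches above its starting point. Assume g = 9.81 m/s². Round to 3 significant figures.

By energy conservation, ½mv² = mgh
h = v²/(2g) = 22.3²/(2 × 9.81) = 25.35 m

h = 25.3 m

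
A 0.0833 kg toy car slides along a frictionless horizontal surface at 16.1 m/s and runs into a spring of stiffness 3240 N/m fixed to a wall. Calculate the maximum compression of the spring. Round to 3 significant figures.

x = 0.0816 m

At max compression the car is momentarily at rest: ½mv² = ½kx²
x = v√(m/k) = 16.1 × √(0.0833/3240) = 0.08163 m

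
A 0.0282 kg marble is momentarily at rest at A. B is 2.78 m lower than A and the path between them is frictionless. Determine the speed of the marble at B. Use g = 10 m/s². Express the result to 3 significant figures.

v = 7.46 m/s

Energy conservation between the two points: mgh = ½mv²
The mass cancels from both sides.
v = √(2gh) = √(2 × 10 × 2.78) = √55.600 = 7.457 m/s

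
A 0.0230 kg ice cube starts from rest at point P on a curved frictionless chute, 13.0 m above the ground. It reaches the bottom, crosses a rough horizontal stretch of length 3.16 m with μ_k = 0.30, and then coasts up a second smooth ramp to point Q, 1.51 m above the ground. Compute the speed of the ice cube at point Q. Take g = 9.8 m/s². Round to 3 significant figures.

v = 14.4 m/s

Energy at P: mgh₁ = (0.0230)(9.8)(13.0) = 2.9302 J
Friction loss: W_f = μ_k mg d = 0.2137 J
At Q: ½mv² + mgh₂ = mgh₁ − W_f
½mv² = 2.9302 − 0.2137 − 0.34035 = 2.3762 J
v = √(2 × 2.3762/0.0230) = 14.37 m/s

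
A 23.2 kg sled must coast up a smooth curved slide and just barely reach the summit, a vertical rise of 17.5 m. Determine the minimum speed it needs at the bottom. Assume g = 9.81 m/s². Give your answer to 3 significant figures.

v = 18.5 m/s

At the top it is momentarily at rest, so all KE converts to PE: ½mv² = mgh
v = √(2gh) = √(2 × 9.81 × 17.5) = 18.53 m/s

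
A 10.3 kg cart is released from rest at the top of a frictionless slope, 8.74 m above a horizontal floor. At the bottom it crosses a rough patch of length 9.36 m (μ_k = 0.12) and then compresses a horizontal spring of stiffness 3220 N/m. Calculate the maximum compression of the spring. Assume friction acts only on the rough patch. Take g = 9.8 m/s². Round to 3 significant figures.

x = 0.691 m

Initial energy: E₁ = mgh = (10.3)(9.8)(8.74) = 882.22 J
Friction removes W_f = μ_k mg d = (0.12)(10.3)(9.8)(9.36) = 113.4 J
Energy reaching the spring: E = 882.22 − 113.4 = 768.84 J
At max compression ½kx² = E ⇒ x = √(2E/k) = √(2 × 768.84/3220) = 0.6910 m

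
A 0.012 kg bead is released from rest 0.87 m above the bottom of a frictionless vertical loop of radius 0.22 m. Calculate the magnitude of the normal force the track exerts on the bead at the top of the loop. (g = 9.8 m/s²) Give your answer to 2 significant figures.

Energy from release to top (height 2r): mgh = ½mv_top² + mg(2r)
v_top² = 2g(h − 2r) = 2(9.8)(0.87 − 0.4400) = 8.4280 m²/s²
At the top, both N and weight point toward the centre: N + mg = mv_top²/r
N = m(v_top²/r − g) = 0.012(8.4280/0.22 − 9.8) = 0.3421 N

N = 0.34 N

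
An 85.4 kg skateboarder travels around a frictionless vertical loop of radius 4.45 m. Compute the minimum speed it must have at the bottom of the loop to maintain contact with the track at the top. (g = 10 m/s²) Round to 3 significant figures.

v = 14.9 m/s

At the top: mg = mv_top²/r ⇒ v_top² = gr = 44.50 m²/s²
Energy from bottom to top (height 2r): ½mv_bot² = ½mv_top² + mg(2r)
v_bot² = gr + 4gr = 5gr = 222.5
v_bot = √(5gr) = 14.92 m/s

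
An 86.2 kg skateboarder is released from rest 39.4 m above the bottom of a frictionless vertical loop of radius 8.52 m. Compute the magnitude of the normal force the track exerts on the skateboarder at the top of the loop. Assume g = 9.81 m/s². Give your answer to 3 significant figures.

N = 3590 N

Energy from release to top (height 2r): mgh = ½mv_top² + mg(2r)
v_top² = 2g(h − 2r) = 2(9.81)(39.4 − 17.04) = 438.70 m²/s²
At the top, both N and weight point toward the centre: N + mg = mv_top²/r
N = m(v_top²/r − g) = 86.2(438.70/8.52 − 9.81) = 3593 N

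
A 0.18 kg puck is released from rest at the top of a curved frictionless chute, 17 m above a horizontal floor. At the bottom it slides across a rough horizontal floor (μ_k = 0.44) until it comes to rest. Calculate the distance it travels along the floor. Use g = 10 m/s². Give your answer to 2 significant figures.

Energy at the top = energy at the end + work done against friction:
At rest all PE has been dissipated by friction: mgh = μ_k m g d
d = h/μ_k = 17/0.44 = 38.64 m

d = 39 m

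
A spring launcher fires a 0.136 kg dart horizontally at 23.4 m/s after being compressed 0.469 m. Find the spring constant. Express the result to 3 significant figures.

k = 339 N/m

Energy stored in the spring equals the launch KE: ½kx² = ½mv²
k = mv²/x² = (0.136)(23.4)²/(0.469)² = 338.6 N/m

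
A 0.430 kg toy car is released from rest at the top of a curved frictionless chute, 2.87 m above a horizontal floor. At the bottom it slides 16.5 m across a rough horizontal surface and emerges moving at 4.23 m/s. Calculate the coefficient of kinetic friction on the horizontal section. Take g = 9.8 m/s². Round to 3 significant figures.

Energy at the top = energy at the end + work done against friction:
mgh = ½mv² + μ_k m g d
mgh = 12.094 J; ½mv² = 3.8470 J
W_f = 12.094 − 3.8470 = 8.247 J
μ_k = W_f/(mg·d) = 8.247/(4.214 × 16.5) = 0.1186

μ_k = 0.119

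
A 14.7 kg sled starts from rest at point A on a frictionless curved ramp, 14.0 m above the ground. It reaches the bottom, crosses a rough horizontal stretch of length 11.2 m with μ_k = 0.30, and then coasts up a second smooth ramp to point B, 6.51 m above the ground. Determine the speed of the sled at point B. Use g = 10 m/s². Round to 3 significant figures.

Energy at A: mgh₁ = (14.7)(10)(14.0) = 2058.0 J
Friction loss: W_f = μ_k mg d = 493.9 J
At B: ½mv² + mgh₂ = mgh₁ − W_f
½mv² = 2058.0 − 493.9 − 956.97 = 607.11 J
v = √(2 × 607.11/14.7) = 9.088 m/s

v = 9.09 m/s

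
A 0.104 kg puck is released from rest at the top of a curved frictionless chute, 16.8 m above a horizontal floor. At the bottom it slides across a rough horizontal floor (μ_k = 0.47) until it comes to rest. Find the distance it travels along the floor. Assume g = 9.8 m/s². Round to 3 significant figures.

Energy bookkeeping (friction removes W_f = μ_k N d):
At rest all PE has been dissipated by friction: mgh = μ_k m g d
d = h/μ_k = 16.8/0.47 = 35.74 m

d = 35.7 m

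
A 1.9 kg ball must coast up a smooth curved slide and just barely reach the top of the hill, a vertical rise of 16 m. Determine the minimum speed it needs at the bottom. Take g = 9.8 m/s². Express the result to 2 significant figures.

At the top it is momentarily at rest, so all KE converts to PE: ½mv² = mgh
v = √(2gh) = √(2 × 9.8 × 16) = 17.71 m/s

v = 18 m/s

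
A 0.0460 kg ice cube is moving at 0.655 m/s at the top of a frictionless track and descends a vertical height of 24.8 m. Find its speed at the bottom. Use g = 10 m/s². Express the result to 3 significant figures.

v = 22.3 m/s

Mechanical energy is conserved (no friction): ½mv₀² + mgh = ½mv²
v² = v₀² + 2gh = (0.655)² + 2(10)(24.8) = 496.43
v = √496.43 = 22.28 m/s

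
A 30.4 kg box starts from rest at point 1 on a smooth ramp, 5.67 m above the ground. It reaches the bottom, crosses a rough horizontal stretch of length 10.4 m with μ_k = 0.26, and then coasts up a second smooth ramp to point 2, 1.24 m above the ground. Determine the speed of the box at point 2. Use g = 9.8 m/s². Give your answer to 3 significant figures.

Energy at 1: mgh₁ = (30.4)(9.8)(5.67) = 1689.2 J
Friction loss: W_f = μ_k mg d = 805.6 J
At 2: ½mv² + mgh₂ = mgh₁ − W_f
½mv² = 1689.2 − 805.6 − 369.42 = 514.21 J
v = √(2 × 514.21/30.4) = 5.816 m/s

v = 5.82 m/s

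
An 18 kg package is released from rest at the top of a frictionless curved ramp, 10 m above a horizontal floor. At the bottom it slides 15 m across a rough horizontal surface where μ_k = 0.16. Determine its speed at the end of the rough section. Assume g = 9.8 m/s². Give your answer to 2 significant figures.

v = 12 m/s

Energy at the top = energy at the end + work done against friction:
mgh = ½mv² + μ_k m g d
W_f = μ_k mg d = (0.16)(18)(9.8)(15) = 423.4 J
½mv² = mgh − W_f = 1764.0 − 423.4 = 1340.6 J
v = √(2 × 1340.6/18) = 12.20 m/s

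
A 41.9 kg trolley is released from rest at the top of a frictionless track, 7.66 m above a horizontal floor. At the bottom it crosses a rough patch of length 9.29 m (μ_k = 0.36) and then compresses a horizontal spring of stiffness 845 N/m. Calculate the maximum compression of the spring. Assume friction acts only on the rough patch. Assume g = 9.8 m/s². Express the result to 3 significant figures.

x = 2.05 m

Initial energy: E₁ = mgh = (41.9)(9.8)(7.66) = 3145.3 J
Friction removes W_f = μ_k mg d = (0.36)(41.9)(9.8)(9.29) = 1373 J
Energy reaching the spring: E = 3145.3 − 1373 = 1772.1 J
At max compression ½kx² = E ⇒ x = √(2E/k) = √(2 × 1772.1/845) = 2.048 m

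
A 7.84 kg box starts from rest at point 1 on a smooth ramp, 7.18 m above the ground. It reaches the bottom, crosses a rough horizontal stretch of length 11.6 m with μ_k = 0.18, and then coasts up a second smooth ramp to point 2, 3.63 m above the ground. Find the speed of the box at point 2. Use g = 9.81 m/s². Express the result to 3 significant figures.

Energy at 1: mgh₁ = (7.84)(9.81)(7.18) = 552.22 J
Friction loss: W_f = μ_k mg d = 160.6 J
At 2: ½mv² + mgh₂ = mgh₁ − W_f
½mv² = 552.22 − 160.6 − 279.18 = 112.44 J
v = √(2 × 112.44/7.84) = 5.356 m/s

v = 5.36 m/s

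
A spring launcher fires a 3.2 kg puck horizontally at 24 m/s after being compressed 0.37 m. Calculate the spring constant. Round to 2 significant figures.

k = 13000 N/m

Spring PE at full compression equals KE at release: ½kx² = ½mv²
k = mv²/x² = (3.2)(24)²/(0.37)² = 13464 N/m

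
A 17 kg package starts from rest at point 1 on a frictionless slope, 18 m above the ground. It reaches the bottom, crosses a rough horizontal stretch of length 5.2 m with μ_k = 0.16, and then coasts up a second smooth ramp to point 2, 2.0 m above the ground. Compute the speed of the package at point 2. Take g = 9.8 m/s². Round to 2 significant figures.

Energy at 1: mgh₁ = (17)(9.8)(18) = 2998.8 J
Friction loss: W_f = μ_k mg d = 138.6 J
At 2: ½mv² + mgh₂ = mgh₁ − W_f
½mv² = 2998.8 − 138.6 − 333.20 = 2527.0 J
v = √(2 × 2527.0/17) = 17.24 m/s

v = 17 m/s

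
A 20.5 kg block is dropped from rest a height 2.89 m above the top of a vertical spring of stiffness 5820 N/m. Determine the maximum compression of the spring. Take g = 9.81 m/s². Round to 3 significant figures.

x = 0.483 m

Take the reference level at the top of the uncompressed spring. At max compression the block has fallen H + x and is momentarily at rest:
mg(H + x) = ½kx²
½(5820)x² − (20.5)(9.81)x − (20.5)(9.81)(2.89) = 0
2910x² − 201.1x − 581.2 = 0
x = [201.1 + √(40443 + 6.7651e+06)]/(2 × 2910) = 0.4828 m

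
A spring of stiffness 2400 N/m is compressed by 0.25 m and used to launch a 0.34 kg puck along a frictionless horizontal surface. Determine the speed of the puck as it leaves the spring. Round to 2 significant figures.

Spring PE converts entirely to kinetic energy: ½kx² = ½mv²
v = x√(k/m) = 0.25 × √(2400/0.34) = 21.00 m/s

v = 21 m/s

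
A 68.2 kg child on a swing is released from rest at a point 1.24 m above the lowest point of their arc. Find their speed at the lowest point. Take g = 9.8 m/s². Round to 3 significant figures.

v = 4.93 m/s

Energy conservation between the two points: mgh = ½mv²
The mass cancels from both sides.
v = √(2gh) = √(2 × 9.8 × 1.24) = √24.304 = 4.930 m/s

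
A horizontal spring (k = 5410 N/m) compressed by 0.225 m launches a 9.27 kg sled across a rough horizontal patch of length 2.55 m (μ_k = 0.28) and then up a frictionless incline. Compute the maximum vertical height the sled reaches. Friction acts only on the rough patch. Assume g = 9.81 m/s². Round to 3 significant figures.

Spring energy: E₀ = ½kx² = ½(5410)(0.225)² = 136.94 J
Friction: W_f = μ_k mg d = (0.28)(9.27)(9.81)(2.55) = 64.93 J
Energy at base of ramp: E = 136.94 − 64.93 = 72.010 J
At max height all remaining energy is PE: mgh = E ⇒ h = E/(mg) = 72.010/(9.27 × 9.81) = 0.7919 m

h = 0.792 m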